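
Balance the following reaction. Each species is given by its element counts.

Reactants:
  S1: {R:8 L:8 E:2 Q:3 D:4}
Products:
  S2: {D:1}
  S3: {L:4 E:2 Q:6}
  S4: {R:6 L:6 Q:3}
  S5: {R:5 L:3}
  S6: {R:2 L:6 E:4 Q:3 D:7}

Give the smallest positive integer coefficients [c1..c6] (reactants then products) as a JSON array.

Coefficients: [5, 6, 1, 1, 6, 2]

R: 5·8 = 40 | 6·0+1·0+1·6+6·5+2·2 = 40
L: 5·8 = 40 | 6·0+1·4+1·6+6·3+2·6 = 40
E: 5·2 = 10 | 6·0+1·2+1·0+6·0+2·4 = 10
Q: 5·3 = 15 | 6·0+1·6+1·3+6·0+2·3 = 15
D: 5·4 = 20 | 6·1+1·0+1·0+6·0+2·7 = 20
gcd(5,6,1,1,6,2) = 1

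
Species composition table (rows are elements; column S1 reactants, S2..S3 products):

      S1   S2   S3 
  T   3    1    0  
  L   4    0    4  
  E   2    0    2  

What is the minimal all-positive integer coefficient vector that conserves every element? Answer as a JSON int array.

T: 1·3 = 3 | 3·1+1·0 = 3
L: 1·4 = 4 | 3·0+1·4 = 4
E: 1·2 = 2 | 3·0+1·2 = 2
gcd(1,3,1) = 1

Coefficients: [1, 3, 1]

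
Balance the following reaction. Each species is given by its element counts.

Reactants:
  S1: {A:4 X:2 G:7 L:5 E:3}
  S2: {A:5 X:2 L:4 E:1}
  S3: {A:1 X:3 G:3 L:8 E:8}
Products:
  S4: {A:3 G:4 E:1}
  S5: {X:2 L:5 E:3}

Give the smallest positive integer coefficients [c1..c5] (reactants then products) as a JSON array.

Coefficients: [2, 1, 2, 5, 6]

A: 2·4+1·5+2·1 = 15 | 5·3+6·0 = 15
X: 2·2+1·2+2·3 = 12 | 5·0+6·2 = 12
G: 2·7+1·0+2·3 = 20 | 5·4+6·0 = 20
L: 2·5+1·4+2·8 = 30 | 5·0+6·5 = 30
E: 2·3+1·1+2·8 = 23 | 5·1+6·3 = 23
gcd(2,1,2,5,6) = 1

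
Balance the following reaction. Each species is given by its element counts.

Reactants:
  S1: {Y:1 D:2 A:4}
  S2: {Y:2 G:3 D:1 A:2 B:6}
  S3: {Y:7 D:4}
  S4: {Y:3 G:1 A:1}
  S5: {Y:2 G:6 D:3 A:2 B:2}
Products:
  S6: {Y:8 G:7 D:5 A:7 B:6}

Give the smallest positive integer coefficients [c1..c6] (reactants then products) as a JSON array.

Y: 4·1+4·2+1·7+5·3+3·2 = 40 | 5·8 = 40
G: 4·0+4·3+1·0+5·1+3·6 = 35 | 5·7 = 35
D: 4·2+4·1+1·4+5·0+3·3 = 25 | 5·5 = 25
A: 4·4+4·2+1·0+5·1+3·2 = 35 | 5·7 = 35
B: 4·0+4·6+1·0+5·0+3·2 = 30 | 5·6 = 30
gcd(4,4,1,5,3,5) = 1

Coefficients: [4, 4, 1, 5, 3, 5]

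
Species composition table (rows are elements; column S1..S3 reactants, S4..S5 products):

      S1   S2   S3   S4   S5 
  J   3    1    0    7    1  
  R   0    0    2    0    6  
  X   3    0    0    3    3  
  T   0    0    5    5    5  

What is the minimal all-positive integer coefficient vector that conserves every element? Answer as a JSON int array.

Coefficients: [3, 6, 3, 2, 1]

J: 3·3+6·1+3·0 = 15 | 2·7+1·1 = 15
R: 3·0+6·0+3·2 = 6 | 2·0+1·6 = 6
X: 3·3+6·0+3·0 = 9 | 2·3+1·3 = 9
T: 3·0+6·0+3·5 = 15 | 2·5+1·5 = 15
gcd(3,6,3,2,1) = 1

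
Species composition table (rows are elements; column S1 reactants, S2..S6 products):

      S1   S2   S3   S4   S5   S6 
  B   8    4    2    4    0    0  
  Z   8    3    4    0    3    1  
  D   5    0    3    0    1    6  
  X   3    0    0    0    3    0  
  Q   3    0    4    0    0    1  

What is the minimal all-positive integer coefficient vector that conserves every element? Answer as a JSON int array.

B: 3·8 = 24 | 2·4+2·2+3·4+3·0+1·0 = 24
Z: 3·8 = 24 | 2·3+2·4+3·0+3·3+1·1 = 24
D: 3·5 = 15 | 2·0+2·3+3·0+3·1+1·6 = 15
X: 3·3 = 9 | 2·0+2·0+3·0+3·3+1·0 = 9
Q: 3·3 = 9 | 2·0+2·4+3·0+3·0+1·1 = 9
gcd(3,2,2,3,3,1) = 1

Coefficients: [3, 2, 2, 3, 3, 1]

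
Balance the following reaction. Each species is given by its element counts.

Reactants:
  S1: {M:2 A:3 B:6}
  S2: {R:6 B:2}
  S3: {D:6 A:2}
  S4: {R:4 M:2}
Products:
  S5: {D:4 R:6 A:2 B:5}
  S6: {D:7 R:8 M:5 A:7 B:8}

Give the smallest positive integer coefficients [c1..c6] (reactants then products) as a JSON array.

Coefficients: [4, 6, 5, 1, 4, 2]

D: 4·0+6·0+5·6+1·0 = 30 | 4·4+2·7 = 30
R: 4·0+6·6+5·0+1·4 = 40 | 4·6+2·8 = 40
M: 4·2+6·0+5·0+1·2 = 10 | 4·0+2·5 = 10
A: 4·3+6·0+5·2+1·0 = 22 | 4·2+2·7 = 22
B: 4·6+6·2+5·0+1·0 = 36 | 4·5+2·8 = 36
gcd(4,6,5,1,4,2) = 1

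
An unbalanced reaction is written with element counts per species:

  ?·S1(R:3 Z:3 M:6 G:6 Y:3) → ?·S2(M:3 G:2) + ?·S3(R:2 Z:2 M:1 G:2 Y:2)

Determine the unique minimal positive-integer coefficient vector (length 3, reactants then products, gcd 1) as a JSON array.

R: 2·3 = 6 | 3·0+3·2 = 6
Z: 2·3 = 6 | 3·0+3·2 = 6
M: 2·6 = 12 | 3·3+3·1 = 12
G: 2·6 = 12 | 3·2+3·2 = 12
Y: 2·3 = 6 | 3·0+3·2 = 6
gcd(2,3,3) = 1

Coefficients: [2, 3, 3]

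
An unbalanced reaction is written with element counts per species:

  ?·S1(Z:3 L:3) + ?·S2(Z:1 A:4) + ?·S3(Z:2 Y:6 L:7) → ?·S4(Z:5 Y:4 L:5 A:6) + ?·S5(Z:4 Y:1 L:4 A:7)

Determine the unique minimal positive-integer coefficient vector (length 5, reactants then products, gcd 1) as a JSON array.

Coefficients: [2, 5, 1, 1, 2]

Z: 2·3+5·1+1·2 = 13 | 1·5+2·4 = 13
Y: 2·0+5·0+1·6 = 6 | 1·4+2·1 = 6
L: 2·3+5·0+1·7 = 13 | 1·5+2·4 = 13
A: 2·0+5·4+1·0 = 20 | 1·6+2·7 = 20
gcd(2,5,1,1,2) = 1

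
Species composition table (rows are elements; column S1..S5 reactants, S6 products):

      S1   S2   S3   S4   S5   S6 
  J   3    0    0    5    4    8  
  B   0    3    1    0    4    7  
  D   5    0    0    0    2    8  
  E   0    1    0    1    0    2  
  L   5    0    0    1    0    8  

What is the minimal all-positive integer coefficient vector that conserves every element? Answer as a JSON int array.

Coefficients: [6, 6, 6, 2, 1, 4]

J: 6·3+6·0+6·0+2·5+1·4 = 32 | 4·8 = 32
B: 6·0+6·3+6·1+2·0+1·4 = 28 | 4·7 = 28
D: 6·5+6·0+6·0+2·0+1·2 = 32 | 4·8 = 32
E: 6·0+6·1+6·0+2·1+1·0 = 8 | 4·2 = 8
L: 6·5+6·0+6·0+2·1+1·0 = 32 | 4·8 = 32
gcd(6,6,6,2,1,4) = 1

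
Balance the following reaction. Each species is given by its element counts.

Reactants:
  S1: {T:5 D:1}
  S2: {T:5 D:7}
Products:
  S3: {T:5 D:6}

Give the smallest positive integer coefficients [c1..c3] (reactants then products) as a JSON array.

Coefficients: [1, 5, 6]

T: 1·5+5·5 = 30 | 6·5 = 30
D: 1·1+5·7 = 36 | 6·6 = 36
gcd(1,5,6) = 1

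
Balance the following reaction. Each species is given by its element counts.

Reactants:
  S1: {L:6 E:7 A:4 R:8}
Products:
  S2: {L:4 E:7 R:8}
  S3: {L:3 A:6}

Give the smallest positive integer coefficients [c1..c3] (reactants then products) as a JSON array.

L: 3·6 = 18 | 3·4+2·3 = 18
E: 3·7 = 21 | 3·7+2·0 = 21
A: 3·4 = 12 | 3·0+2·6 = 12
R: 3·8 = 24 | 3·8+2·0 = 24
gcd(3,3,2) = 1

Coefficients: [3, 3, 2]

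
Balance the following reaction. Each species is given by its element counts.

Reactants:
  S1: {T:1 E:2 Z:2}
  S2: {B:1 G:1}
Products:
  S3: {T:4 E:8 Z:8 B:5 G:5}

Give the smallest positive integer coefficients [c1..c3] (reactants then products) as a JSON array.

Coefficients: [4, 5, 1]

T: 4·1+5·0 = 4 | 1·4 = 4
E: 4·2+5·0 = 8 | 1·8 = 8
Z: 4·2+5·0 = 8 | 1·8 = 8
B: 4·0+5·1 = 5 | 1·5 = 5
G: 4·0+5·1 = 5 | 1·5 = 5
gcd(4,5,1) = 1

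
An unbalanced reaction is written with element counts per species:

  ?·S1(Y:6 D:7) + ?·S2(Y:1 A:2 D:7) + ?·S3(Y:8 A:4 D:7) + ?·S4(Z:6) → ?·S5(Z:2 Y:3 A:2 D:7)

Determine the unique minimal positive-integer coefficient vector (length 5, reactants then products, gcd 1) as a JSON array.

Z: 1·0+4·0+1·0+2·6 = 12 | 6·2 = 12
Y: 1·6+4·1+1·8+2·0 = 18 | 6·3 = 18
A: 1·0+4·2+1·4+2·0 = 12 | 6·2 = 12
D: 1·7+4·7+1·7+2·0 = 42 | 6·7 = 42
gcd(1,4,1,2,6) = 1

Coefficients: [1, 4, 1, 2, 6]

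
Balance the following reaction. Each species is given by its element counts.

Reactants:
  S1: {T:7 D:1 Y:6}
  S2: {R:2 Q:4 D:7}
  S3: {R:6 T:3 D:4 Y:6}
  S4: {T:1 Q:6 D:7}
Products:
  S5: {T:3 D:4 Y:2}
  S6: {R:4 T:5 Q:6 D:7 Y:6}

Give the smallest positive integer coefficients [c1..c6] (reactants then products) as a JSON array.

R: 5·0+3·2+3·6+4·0 = 24 | 6·0+6·4 = 24
T: 5·7+3·0+3·3+4·1 = 48 | 6·3+6·5 = 48
Q: 5·0+3·4+3·0+4·6 = 36 | 6·0+6·6 = 36
D: 5·1+3·7+3·4+4·7 = 66 | 6·4+6·7 = 66
Y: 5·6+3·0+3·6+4·0 = 48 | 6·2+6·6 = 48
gcd(5,3,3,4,6,6) = 1

Coefficients: [5, 3, 3, 4, 6, 6]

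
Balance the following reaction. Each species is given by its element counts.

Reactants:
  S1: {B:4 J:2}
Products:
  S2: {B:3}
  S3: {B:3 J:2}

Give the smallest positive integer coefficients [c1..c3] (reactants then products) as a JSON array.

Coefficients: [3, 1, 3]

B: 3·4 = 12 | 1·3+3·3 = 12
J: 3·2 = 6 | 1·0+3·2 = 6
gcd(3,1,3) = 1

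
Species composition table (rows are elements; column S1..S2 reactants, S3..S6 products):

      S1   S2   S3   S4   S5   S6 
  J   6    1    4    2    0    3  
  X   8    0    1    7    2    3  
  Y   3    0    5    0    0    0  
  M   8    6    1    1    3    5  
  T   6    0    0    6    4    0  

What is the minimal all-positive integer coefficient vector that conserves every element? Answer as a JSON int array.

Coefficients: [5, 2, 3, 1, 6, 6]

J: 5·6+2·1 = 32 | 3·4+1·2+6·0+6·3 = 32
X: 5·8+2·0 = 40 | 3·1+1·7+6·2+6·3 = 40
Y: 5·3+2·0 = 15 | 3·5+1·0+6·0+6·0 = 15
M: 5·8+2·6 = 52 | 3·1+1·1+6·3+6·5 = 52
T: 5·6+2·0 = 30 | 3·0+1·6+6·4+6·0 = 30
gcd(5,2,3,1,6,6) = 1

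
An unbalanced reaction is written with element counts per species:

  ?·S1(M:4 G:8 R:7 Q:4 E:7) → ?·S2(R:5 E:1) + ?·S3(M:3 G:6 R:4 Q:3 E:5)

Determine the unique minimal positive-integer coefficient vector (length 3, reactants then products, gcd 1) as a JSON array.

Coefficients: [3, 1, 4]

M: 3·4 = 12 | 1·0+4·3 = 12
G: 3·8 = 24 | 1·0+4·6 = 24
R: 3·7 = 21 | 1·5+4·4 = 21
Q: 3·4 = 12 | 1·0+4·3 = 12
E: 3·7 = 21 | 1·1+4·5 = 21
gcd(3,1,4) = 1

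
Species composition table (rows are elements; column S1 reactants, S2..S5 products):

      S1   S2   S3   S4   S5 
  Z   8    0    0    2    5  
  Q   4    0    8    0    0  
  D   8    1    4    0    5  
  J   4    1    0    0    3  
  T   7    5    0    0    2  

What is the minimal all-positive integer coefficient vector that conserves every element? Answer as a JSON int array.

Coefficients: [2, 2, 1, 3, 2]

Z: 2·8 = 16 | 2·0+1·0+3·2+2·5 = 16
Q: 2·4 = 8 | 2·0+1·8+3·0+2·0 = 8
D: 2·8 = 16 | 2·1+1·4+3·0+2·5 = 16
J: 2·4 = 8 | 2·1+1·0+3·0+2·3 = 8
T: 2·7 = 14 | 2·5+1·0+3·0+2·2 = 14
gcd(2,2,1,3,2) = 1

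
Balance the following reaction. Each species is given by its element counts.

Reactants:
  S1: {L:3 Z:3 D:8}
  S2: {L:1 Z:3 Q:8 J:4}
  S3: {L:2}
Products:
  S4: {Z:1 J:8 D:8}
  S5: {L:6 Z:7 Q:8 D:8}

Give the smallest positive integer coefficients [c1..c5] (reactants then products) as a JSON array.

L: 6·3+4·1+1·2 = 24 | 2·0+4·6 = 24
Z: 6·3+4·3+1·0 = 30 | 2·1+4·7 = 30
Q: 6·0+4·8+1·0 = 32 | 2·0+4·8 = 32
J: 6·0+4·4+1·0 = 16 | 2·8+4·0 = 16
D: 6·8+4·0+1·0 = 48 | 2·8+4·8 = 48
gcd(6,4,1,2,4) = 1

Coefficients: [6, 4, 1, 2, 4]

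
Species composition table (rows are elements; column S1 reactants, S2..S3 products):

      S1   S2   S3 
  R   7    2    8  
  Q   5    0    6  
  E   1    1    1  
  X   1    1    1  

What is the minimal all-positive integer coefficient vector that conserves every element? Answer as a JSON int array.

R: 6·7 = 42 | 1·2+5·8 = 42
Q: 6·5 = 30 | 1·0+5·6 = 30
E: 6·1 = 6 | 1·1+5·1 = 6
X: 6·1 = 6 | 1·1+5·1 = 6
gcd(6,1,5) = 1

Coefficients: [6, 1, 5]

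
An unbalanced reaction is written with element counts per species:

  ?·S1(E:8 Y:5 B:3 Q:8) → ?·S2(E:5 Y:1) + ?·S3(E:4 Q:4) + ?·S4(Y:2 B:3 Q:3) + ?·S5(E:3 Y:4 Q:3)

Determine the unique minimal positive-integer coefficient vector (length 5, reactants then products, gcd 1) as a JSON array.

Coefficients: [5, 3, 4, 5, 3]

E: 5·8 = 40 | 3·5+4·4+5·0+3·3 = 40
Y: 5·5 = 25 | 3·1+4·0+5·2+3·4 = 25
B: 5·3 = 15 | 3·0+4·0+5·3+3·0 = 15
Q: 5·8 = 40 | 3·0+4·4+5·3+3·3 = 40
gcd(5,3,4,5,3) = 1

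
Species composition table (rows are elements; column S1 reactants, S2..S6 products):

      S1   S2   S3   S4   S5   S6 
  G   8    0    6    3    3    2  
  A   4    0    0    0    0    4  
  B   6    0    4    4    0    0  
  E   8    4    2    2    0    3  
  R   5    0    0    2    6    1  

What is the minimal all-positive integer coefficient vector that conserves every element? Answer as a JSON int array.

G: 4·8 = 32 | 2·0+1·6+5·3+1·3+4·2 = 32
A: 4·4 = 16 | 2·0+1·0+5·0+1·0+4·4 = 16
B: 4·6 = 24 | 2·0+1·4+5·4+1·0+4·0 = 24
E: 4·8 = 32 | 2·4+1·2+5·2+1·0+4·3 = 32
R: 4·5 = 20 | 2·0+1·0+5·2+1·6+4·1 = 20
gcd(4,2,1,5,1,4) = 1

Coefficients: [4, 2, 1, 5, 1, 4]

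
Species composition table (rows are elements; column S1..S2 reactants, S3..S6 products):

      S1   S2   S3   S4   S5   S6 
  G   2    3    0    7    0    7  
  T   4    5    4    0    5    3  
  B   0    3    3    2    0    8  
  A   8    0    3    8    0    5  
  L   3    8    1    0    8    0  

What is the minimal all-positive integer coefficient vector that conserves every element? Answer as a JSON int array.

G: 3·2+5·3 = 21 | 1·0+2·7+6·0+1·7 = 21
T: 3·4+5·5 = 37 | 1·4+2·0+6·5+1·3 = 37
B: 3·0+5·3 = 15 | 1·3+2·2+6·0+1·8 = 15
A: 3·8+5·0 = 24 | 1·3+2·8+6·0+1·5 = 24
L: 3·3+5·8 = 49 | 1·1+2·0+6·8+1·0 = 49
gcd(3,5,1,2,6,1) = 1

Coefficients: [3, 5, 1, 2, 6, 1]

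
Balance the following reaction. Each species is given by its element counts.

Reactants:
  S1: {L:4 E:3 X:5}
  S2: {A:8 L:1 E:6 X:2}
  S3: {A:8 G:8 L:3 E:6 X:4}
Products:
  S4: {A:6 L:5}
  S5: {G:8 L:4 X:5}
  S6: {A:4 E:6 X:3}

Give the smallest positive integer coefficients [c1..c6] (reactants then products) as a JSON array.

Coefficients: [2, 3, 1, 2, 1, 5]

A: 2·0+3·8+1·8 = 32 | 2·6+1·0+5·4 = 32
G: 2·0+3·0+1·8 = 8 | 2·0+1·8+5·0 = 8
L: 2·4+3·1+1·3 = 14 | 2·5+1·4+5·0 = 14
E: 2·3+3·6+1·6 = 30 | 2·0+1·0+5·6 = 30
X: 2·5+3·2+1·4 = 20 | 2·0+1·5+5·3 = 20
gcd(2,3,1,2,1,5) = 1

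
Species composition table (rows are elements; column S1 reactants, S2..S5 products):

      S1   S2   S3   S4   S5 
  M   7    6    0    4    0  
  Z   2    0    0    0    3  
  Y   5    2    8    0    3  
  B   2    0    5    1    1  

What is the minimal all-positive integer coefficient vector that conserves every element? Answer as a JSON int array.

M: 6·7 = 42 | 5·6+1·0+3·4+4·0 = 42
Z: 6·2 = 12 | 5·0+1·0+3·0+4·3 = 12
Y: 6·5 = 30 | 5·2+1·8+3·0+4·3 = 30
B: 6·2 = 12 | 5·0+1·5+3·1+4·1 = 12
gcd(6,5,1,3,4) = 1

Coefficients: [6, 5, 1, 3, 4]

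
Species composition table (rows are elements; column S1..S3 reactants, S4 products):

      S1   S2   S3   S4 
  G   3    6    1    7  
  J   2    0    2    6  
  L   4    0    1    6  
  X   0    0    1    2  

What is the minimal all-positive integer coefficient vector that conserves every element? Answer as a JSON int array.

G: 3·3+1·6+6·1 = 21 | 3·7 = 21
J: 3·2+1·0+6·2 = 18 | 3·6 = 18
L: 3·4+1·0+6·1 = 18 | 3·6 = 18
X: 3·0+1·0+6·1 = 6 | 3·2 = 6
gcd(3,1,6,3) = 1

Coefficients: [3, 1, 6, 3]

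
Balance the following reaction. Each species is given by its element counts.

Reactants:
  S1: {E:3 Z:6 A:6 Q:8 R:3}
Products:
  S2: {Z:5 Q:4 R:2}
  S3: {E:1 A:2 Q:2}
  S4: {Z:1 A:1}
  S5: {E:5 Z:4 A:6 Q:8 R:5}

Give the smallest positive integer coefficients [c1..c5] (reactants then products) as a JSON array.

Coefficients: [3, 2, 4, 4, 1]

E: 3·3 = 9 | 2·0+4·1+4·0+1·5 = 9
Z: 3·6 = 18 | 2·5+4·0+4·1+1·4 = 18
A: 3·6 = 18 | 2·0+4·2+4·1+1·6 = 18
Q: 3·8 = 24 | 2·4+4·2+4·0+1·8 = 24
R: 3·3 = 9 | 2·2+4·0+4·0+1·5 = 9
gcd(3,2,4,4,1) = 1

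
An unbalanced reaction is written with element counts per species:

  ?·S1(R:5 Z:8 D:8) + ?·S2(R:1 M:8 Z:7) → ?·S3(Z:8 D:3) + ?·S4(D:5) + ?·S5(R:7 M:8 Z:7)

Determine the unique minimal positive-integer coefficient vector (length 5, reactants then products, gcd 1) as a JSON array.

R: 6·5+5·1 = 35 | 6·0+6·0+5·7 = 35
M: 6·0+5·8 = 40 | 6·0+6·0+5·8 = 40
Z: 6·8+5·7 = 83 | 6·8+6·0+5·7 = 83
D: 6·8+5·0 = 48 | 6·3+6·5+5·0 = 48
gcd(6,5,6,6,5) = 1

Coefficients: [6, 5, 6, 6, 5]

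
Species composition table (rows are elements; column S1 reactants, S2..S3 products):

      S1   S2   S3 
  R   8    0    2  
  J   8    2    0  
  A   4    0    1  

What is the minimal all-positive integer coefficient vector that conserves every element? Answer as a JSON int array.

R: 1·8 = 8 | 4·0+4·2 = 8
J: 1·8 = 8 | 4·2+4·0 = 8
A: 1·4 = 4 | 4·0+4·1 = 4
gcd(1,4,4) = 1

Coefficients: [1, 4, 4]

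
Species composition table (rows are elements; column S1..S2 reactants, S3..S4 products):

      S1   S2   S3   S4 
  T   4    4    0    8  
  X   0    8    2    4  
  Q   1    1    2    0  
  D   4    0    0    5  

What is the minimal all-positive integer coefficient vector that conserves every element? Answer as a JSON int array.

Coefficients: [5, 3, 4, 4]

T: 5·4+3·4 = 32 | 4·0+4·8 = 32
X: 5·0+3·8 = 24 | 4·2+4·4 = 24
Q: 5·1+3·1 = 8 | 4·2+4·0 = 8
D: 5·4+3·0 = 20 | 4·0+4·5 = 20
gcd(5,3,4,4) = 1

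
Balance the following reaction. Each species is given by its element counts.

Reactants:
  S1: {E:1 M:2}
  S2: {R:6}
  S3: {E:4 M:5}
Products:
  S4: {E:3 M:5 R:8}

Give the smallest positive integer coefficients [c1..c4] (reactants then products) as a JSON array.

Coefficients: [5, 4, 1, 3]

E: 5·1+4·0+1·4 = 9 | 3·3 = 9
M: 5·2+4·0+1·5 = 15 | 3·5 = 15
R: 5·0+4·6+1·0 = 24 | 3·8 = 24
gcd(5,4,1,3) = 1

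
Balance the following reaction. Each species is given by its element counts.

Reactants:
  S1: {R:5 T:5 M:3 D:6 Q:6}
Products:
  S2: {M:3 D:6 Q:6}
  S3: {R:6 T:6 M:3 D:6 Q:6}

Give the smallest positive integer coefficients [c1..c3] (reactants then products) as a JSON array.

R: 6·5 = 30 | 1·0+5·6 = 30
T: 6·5 = 30 | 1·0+5·6 = 30
M: 6·3 = 18 | 1·3+5·3 = 18
D: 6·6 = 36 | 1·6+5·6 = 36
Q: 6·6 = 36 | 1·6+5·6 = 36
gcd(6,1,5) = 1

Coefficients: [6, 1, 5]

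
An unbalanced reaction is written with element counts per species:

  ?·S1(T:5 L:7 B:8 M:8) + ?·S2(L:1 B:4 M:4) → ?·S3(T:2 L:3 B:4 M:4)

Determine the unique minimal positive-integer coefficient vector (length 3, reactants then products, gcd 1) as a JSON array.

T: 2·5+1·0 = 10 | 5·2 = 10
L: 2·7+1·1 = 15 | 5·3 = 15
B: 2·8+1·4 = 20 | 5·4 = 20
M: 2·8+1·4 = 20 | 5·4 = 20
gcd(2,1,5) = 1

Coefficients: [2, 1, 5]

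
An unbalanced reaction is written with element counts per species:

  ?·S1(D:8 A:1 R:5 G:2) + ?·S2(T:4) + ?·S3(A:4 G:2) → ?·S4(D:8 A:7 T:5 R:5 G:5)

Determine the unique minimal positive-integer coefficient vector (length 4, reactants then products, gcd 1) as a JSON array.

Coefficients: [4, 5, 6, 4]

D: 4·8+5·0+6·0 = 32 | 4·8 = 32
A: 4·1+5·0+6·4 = 28 | 4·7 = 28
T: 4·0+5·4+6·0 = 20 | 4·5 = 20
R: 4·5+5·0+6·0 = 20 | 4·5 = 20
G: 4·2+5·0+6·2 = 20 | 4·5 = 20
gcd(4,5,6,4) = 1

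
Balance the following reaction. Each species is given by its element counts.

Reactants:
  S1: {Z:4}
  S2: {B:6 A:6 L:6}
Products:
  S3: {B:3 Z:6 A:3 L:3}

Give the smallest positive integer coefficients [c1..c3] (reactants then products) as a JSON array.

B: 3·0+1·6 = 6 | 2·3 = 6
Z: 3·4+1·0 = 12 | 2·6 = 12
A: 3·0+1·6 = 6 | 2·3 = 6
L: 3·0+1·6 = 6 | 2·3 = 6
gcd(3,1,2) = 1

Coefficients: [3, 1, 2]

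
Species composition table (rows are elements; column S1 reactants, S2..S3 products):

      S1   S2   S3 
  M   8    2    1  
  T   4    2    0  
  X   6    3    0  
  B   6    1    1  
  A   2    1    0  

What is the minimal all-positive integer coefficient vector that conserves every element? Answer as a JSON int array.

M: 1·8 = 8 | 2·2+4·1 = 8
T: 1·4 = 4 | 2·2+4·0 = 4
X: 1·6 = 6 | 2·3+4·0 = 6
B: 1·6 = 6 | 2·1+4·1 = 6
A: 1·2 = 2 | 2·1+4·0 = 2
gcd(1,2,4) = 1

Coefficients: [1, 2, 4]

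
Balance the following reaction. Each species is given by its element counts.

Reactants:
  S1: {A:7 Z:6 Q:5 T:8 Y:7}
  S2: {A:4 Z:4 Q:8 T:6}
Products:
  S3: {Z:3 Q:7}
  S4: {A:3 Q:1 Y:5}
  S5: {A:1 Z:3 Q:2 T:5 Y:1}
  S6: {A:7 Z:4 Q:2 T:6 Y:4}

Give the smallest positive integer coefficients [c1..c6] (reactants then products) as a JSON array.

Coefficients: [6, 1, 2, 4, 6, 4]

A: 6·7+1·4 = 46 | 2·0+4·3+6·1+4·7 = 46
Z: 6·6+1·4 = 40 | 2·3+4·0+6·3+4·4 = 40
Q: 6·5+1·8 = 38 | 2·7+4·1+6·2+4·2 = 38
T: 6·8+1·6 = 54 | 2·0+4·0+6·5+4·6 = 54
Y: 6·7+1·0 = 42 | 2·0+4·5+6·1+4·4 = 42
gcd(6,1,2,4,6,4) = 1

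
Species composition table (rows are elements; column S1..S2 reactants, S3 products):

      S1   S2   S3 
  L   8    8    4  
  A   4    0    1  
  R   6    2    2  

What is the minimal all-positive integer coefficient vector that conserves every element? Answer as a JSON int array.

Coefficients: [1, 1, 4]

L: 1·8+1·8 = 16 | 4·4 = 16
A: 1·4+1·0 = 4 | 4·1 = 4
R: 1·6+1·2 = 8 | 4·2 = 8
gcd(1,1,4) = 1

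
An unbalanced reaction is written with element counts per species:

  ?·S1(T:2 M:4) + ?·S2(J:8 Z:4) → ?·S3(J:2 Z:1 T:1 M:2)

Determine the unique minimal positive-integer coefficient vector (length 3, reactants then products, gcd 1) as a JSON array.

J: 2·0+1·8 = 8 | 4·2 = 8
Z: 2·0+1·4 = 4 | 4·1 = 4
T: 2·2+1·0 = 4 | 4·1 = 4
M: 2·4+1·0 = 8 | 4·2 = 8
gcd(2,1,4) = 1

Coefficients: [2, 1, 4]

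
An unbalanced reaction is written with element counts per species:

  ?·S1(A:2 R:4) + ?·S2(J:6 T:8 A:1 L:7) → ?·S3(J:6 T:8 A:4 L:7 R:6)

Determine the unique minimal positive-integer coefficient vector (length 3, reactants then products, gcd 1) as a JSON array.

Coefficients: [3, 2, 2]

J: 3·0+2·6 = 12 | 2·6 = 12
T: 3·0+2·8 = 16 | 2·8 = 16
A: 3·2+2·1 = 8 | 2·4 = 8
L: 3·0+2·7 = 14 | 2·7 = 14
R: 3·4+2·0 = 12 | 2·6 = 12
gcd(3,2,2) = 1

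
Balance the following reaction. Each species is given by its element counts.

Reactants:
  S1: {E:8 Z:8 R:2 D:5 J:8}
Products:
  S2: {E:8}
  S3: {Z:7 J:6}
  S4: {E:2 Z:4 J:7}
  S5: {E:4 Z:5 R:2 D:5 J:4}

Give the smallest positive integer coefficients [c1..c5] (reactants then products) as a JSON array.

E: 5·8 = 40 | 2·8+1·0+2·2+5·4 = 40
Z: 5·8 = 40 | 2·0+1·7+2·4+5·5 = 40
R: 5·2 = 10 | 2·0+1·0+2·0+5·2 = 10
D: 5·5 = 25 | 2·0+1·0+2·0+5·5 = 25
J: 5·8 = 40 | 2·0+1·6+2·7+5·4 = 40
gcd(5,2,1,2,5) = 1

Coefficients: [5, 2, 1, 2, 5]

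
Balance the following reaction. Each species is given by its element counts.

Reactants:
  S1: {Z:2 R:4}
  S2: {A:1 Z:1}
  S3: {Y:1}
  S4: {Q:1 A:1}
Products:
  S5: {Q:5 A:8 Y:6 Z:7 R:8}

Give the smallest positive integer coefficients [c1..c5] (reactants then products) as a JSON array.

Q: 2·0+3·0+6·0+5·1 = 5 | 1·5 = 5
A: 2·0+3·1+6·0+5·1 = 8 | 1·8 = 8
Y: 2·0+3·0+6·1+5·0 = 6 | 1·6 = 6
Z: 2·2+3·1+6·0+5·0 = 7 | 1·7 = 7
R: 2·4+3·0+6·0+5·0 = 8 | 1·8 = 8
gcd(2,3,6,5,1) = 1

Coefficients: [2, 3, 6, 5, 1]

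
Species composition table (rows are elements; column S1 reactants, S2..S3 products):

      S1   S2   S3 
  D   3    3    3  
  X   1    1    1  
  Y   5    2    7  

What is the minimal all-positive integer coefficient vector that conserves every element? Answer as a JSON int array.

D: 5·3 = 15 | 2·3+3·3 = 15
X: 5·1 = 5 | 2·1+3·1 = 5
Y: 5·5 = 25 | 2·2+3·7 = 25
gcd(5,2,3) = 1

Coefficients: [5, 2, 3]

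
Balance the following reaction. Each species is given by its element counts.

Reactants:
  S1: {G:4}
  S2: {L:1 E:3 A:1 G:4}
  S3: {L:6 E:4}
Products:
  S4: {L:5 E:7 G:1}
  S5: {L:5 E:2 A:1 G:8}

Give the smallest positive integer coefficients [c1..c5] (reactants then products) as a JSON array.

Coefficients: [5, 4, 6, 4, 4]

L: 5·0+4·1+6·6 = 40 | 4·5+4·5 = 40
E: 5·0+4·3+6·4 = 36 | 4·7+4·2 = 36
A: 5·0+4·1+6·0 = 4 | 4·0+4·1 = 4
G: 5·4+4·4+6·0 = 36 | 4·1+4·8 = 36
gcd(5,4,6,4,4) = 1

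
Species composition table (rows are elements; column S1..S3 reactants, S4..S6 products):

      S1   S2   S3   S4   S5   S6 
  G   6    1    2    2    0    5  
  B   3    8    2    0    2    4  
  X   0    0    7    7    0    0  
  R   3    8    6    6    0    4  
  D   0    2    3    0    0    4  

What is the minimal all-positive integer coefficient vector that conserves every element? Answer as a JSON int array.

G: 4·6+1·1+6·2 = 37 | 6·2+6·0+5·5 = 37
B: 4·3+1·8+6·2 = 32 | 6·0+6·2+5·4 = 32
X: 4·0+1·0+6·7 = 42 | 6·7+6·0+5·0 = 42
R: 4·3+1·8+6·6 = 56 | 6·6+6·0+5·4 = 56
D: 4·0+1·2+6·3 = 20 | 6·0+6·0+5·4 = 20
gcd(4,1,6,6,6,5) = 1

Coefficients: [4, 1, 6, 6, 6, 5]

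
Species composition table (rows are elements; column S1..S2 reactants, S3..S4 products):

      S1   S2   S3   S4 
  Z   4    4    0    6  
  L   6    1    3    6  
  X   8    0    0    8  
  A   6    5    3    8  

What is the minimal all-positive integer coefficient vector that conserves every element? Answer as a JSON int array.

Coefficients: [6, 3, 1, 6]

Z: 6·4+3·4 = 36 | 1·0+6·6 = 36
L: 6·6+3·1 = 39 | 1·3+6·6 = 39
X: 6·8+3·0 = 48 | 1·0+6·8 = 48
A: 6·6+3·5 = 51 | 1·3+6·8 = 51
gcd(6,3,1,6) = 1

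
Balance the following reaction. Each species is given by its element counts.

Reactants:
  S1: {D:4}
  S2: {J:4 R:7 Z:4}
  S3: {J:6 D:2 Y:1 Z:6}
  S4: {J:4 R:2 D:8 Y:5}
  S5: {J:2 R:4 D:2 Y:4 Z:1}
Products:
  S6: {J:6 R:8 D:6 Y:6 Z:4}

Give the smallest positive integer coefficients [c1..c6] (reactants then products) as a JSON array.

J: 2·0+2·4+1·6+1·4+6·2 = 30 | 5·6 = 30
R: 2·0+2·7+1·0+1·2+6·4 = 40 | 5·8 = 40
D: 2·4+2·0+1·2+1·8+6·2 = 30 | 5·6 = 30
Y: 2·0+2·0+1·1+1·5+6·4 = 30 | 5·6 = 30
Z: 2·0+2·4+1·6+1·0+6·1 = 20 | 5·4 = 20
gcd(2,2,1,1,6,5) = 1

Coefficients: [2, 2, 1, 1, 6, 5]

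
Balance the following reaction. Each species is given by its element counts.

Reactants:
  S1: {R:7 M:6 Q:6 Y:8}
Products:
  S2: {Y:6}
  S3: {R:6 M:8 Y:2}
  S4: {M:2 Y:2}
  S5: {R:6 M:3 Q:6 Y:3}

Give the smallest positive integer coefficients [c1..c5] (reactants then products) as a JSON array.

R: 6·7 = 42 | 3·0+1·6+5·0+6·6 = 42
M: 6·6 = 36 | 3·0+1·8+5·2+6·3 = 36
Q: 6·6 = 36 | 3·0+1·0+5·0+6·6 = 36
Y: 6·8 = 48 | 3·6+1·2+5·2+6·3 = 48
gcd(6,3,1,5,6) = 1

Coefficients: [6, 3, 1, 5, 6]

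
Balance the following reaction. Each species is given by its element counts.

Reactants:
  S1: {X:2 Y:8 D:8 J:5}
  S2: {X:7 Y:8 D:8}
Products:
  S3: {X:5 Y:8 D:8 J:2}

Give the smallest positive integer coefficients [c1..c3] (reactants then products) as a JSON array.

Coefficients: [2, 3, 5]

X: 2·2+3·7 = 25 | 5·5 = 25
Y: 2·8+3·8 = 40 | 5·8 = 40
D: 2·8+3·8 = 40 | 5·8 = 40
J: 2·5+3·0 = 10 | 5·2 = 10
gcd(2,3,5) = 1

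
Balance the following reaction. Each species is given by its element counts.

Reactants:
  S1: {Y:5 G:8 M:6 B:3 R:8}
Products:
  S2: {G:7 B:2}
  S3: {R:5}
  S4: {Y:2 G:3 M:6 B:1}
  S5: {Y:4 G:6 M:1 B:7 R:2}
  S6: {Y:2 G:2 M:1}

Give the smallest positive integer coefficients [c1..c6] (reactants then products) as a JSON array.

Y: 4·5 = 20 | 1·0+6·0+3·2+1·4+5·2 = 20
G: 4·8 = 32 | 1·7+6·0+3·3+1·6+5·2 = 32
M: 4·6 = 24 | 1·0+6·0+3·6+1·1+5·1 = 24
B: 4·3 = 12 | 1·2+6·0+3·1+1·7+5·0 = 12
R: 4·8 = 32 | 1·0+6·5+3·0+1·2+5·0 = 32
gcd(4,1,6,3,1,5) = 1

Coefficients: [4, 1, 6, 3, 1, 5]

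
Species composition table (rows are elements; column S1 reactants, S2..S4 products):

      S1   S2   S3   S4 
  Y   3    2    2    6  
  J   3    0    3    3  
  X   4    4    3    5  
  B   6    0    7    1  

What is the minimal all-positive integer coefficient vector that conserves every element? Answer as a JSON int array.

Y: 6·3 = 18 | 1·2+5·2+1·6 = 18
J: 6·3 = 18 | 1·0+5·3+1·3 = 18
X: 6·4 = 24 | 1·4+5·3+1·5 = 24
B: 6·6 = 36 | 1·0+5·7+1·1 = 36
gcd(6,1,5,1) = 1

Coefficients: [6, 1, 5, 1]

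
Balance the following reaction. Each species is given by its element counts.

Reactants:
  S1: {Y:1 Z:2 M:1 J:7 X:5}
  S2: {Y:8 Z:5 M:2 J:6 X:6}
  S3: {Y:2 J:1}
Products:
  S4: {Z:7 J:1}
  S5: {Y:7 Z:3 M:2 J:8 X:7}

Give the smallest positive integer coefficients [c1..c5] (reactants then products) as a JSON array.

Coefficients: [2, 3, 1, 1, 4]

Y: 2·1+3·8+1·2 = 28 | 1·0+4·7 = 28
Z: 2·2+3·5+1·0 = 19 | 1·7+4·3 = 19
M: 2·1+3·2+1·0 = 8 | 1·0+4·2 = 8
J: 2·7+3·6+1·1 = 33 | 1·1+4·8 = 33
X: 2·5+3·6+1·0 = 28 | 1·0+4·7 = 28
gcd(2,3,1,1,4) = 1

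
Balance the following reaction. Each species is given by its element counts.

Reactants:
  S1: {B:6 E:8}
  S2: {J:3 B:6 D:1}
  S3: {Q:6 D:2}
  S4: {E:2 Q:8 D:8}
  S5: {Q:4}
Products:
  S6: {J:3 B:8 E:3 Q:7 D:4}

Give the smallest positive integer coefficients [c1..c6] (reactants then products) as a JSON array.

J: 2·0+6·3+5·0+1·0+1·0 = 18 | 6·3 = 18
B: 2·6+6·6+5·0+1·0+1·0 = 48 | 6·8 = 48
E: 2·8+6·0+5·0+1·2+1·0 = 18 | 6·3 = 18
Q: 2·0+6·0+5·6+1·8+1·4 = 42 | 6·7 = 42
D: 2·0+6·1+5·2+1·8+1·0 = 24 | 6·4 = 24
gcd(2,6,5,1,1,6) = 1

Coefficients: [2, 6, 5, 1, 1, 6]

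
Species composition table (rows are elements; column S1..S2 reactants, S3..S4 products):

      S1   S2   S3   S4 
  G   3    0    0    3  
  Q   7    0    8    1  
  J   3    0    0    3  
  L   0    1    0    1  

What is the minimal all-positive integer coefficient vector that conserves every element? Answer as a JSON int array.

G: 4·3+4·0 = 12 | 3·0+4·3 = 12
Q: 4·7+4·0 = 28 | 3·8+4·1 = 28
J: 4·3+4·0 = 12 | 3·0+4·3 = 12
L: 4·0+4·1 = 4 | 3·0+4·1 = 4
gcd(4,4,3,4) = 1

Coefficients: [4, 4, 3, 4]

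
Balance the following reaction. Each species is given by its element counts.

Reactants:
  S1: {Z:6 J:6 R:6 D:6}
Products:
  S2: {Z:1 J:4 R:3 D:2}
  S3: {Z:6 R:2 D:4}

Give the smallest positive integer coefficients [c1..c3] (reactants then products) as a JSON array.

Coefficients: [4, 6, 3]

Z: 4·6 = 24 | 6·1+3·6 = 24
J: 4·6 = 24 | 6·4+3·0 = 24
R: 4·6 = 24 | 6·3+3·2 = 24
D: 4·6 = 24 | 6·2+3·4 = 24
gcd(4,6,3) = 1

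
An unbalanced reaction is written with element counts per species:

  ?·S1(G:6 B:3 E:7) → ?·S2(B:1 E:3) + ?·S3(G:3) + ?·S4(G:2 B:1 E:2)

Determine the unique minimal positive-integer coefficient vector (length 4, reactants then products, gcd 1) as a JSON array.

G: 3·6 = 18 | 3·0+2·3+6·2 = 18
B: 3·3 = 9 | 3·1+2·0+6·1 = 9
E: 3·7 = 21 | 3·3+2·0+6·2 = 21
gcd(3,3,2,6) = 1

Coefficients: [3, 3, 2, 6]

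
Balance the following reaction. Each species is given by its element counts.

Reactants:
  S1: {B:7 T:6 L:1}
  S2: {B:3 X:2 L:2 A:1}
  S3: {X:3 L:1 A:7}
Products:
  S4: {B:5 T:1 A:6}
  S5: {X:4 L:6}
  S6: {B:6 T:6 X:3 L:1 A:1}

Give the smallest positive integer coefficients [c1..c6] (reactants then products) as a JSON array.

B: 6·7+6·3+5·0 = 60 | 6·5+3·0+5·6 = 60
T: 6·6+6·0+5·0 = 36 | 6·1+3·0+5·6 = 36
X: 6·0+6·2+5·3 = 27 | 6·0+3·4+5·3 = 27
L: 6·1+6·2+5·1 = 23 | 6·0+3·6+5·1 = 23
A: 6·0+6·1+5·7 = 41 | 6·6+3·0+5·1 = 41
gcd(6,6,5,6,3,5) = 1

Coefficients: [6, 6, 5, 6, 3, 5]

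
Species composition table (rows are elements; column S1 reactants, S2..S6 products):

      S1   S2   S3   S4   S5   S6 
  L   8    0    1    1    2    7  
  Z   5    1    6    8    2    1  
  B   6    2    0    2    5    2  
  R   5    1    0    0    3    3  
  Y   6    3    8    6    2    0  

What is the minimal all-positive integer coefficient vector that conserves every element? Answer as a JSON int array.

Coefficients: [6, 6, 1, 1, 2, 6]

L: 6·8 = 48 | 6·0+1·1+1·1+2·2+6·7 = 48
Z: 6·5 = 30 | 6·1+1·6+1·8+2·2+6·1 = 30
B: 6·6 = 36 | 6·2+1·0+1·2+2·5+6·2 = 36
R: 6·5 = 30 | 6·1+1·0+1·0+2·3+6·3 = 30
Y: 6·6 = 36 | 6·3+1·8+1·6+2·2+6·0 = 36
gcd(6,6,1,1,2,6) = 1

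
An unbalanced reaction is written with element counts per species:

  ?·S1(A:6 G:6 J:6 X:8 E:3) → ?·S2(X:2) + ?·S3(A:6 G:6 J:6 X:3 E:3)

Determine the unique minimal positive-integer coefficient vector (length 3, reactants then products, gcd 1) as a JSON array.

Coefficients: [2, 5, 2]

A: 2·6 = 12 | 5·0+2·6 = 12
G: 2·6 = 12 | 5·0+2·6 = 12
J: 2·6 = 12 | 5·0+2·6 = 12
X: 2·8 = 16 | 5·2+2·3 = 16
E: 2·3 = 6 | 5·0+2·3 = 6
gcd(2,5,2) = 1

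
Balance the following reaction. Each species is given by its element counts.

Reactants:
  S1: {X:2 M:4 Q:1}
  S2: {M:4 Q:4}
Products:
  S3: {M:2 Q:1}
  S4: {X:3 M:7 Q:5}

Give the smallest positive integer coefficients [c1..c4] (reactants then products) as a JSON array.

X: 3·2+3·0 = 6 | 5·0+2·3 = 6
M: 3·4+3·4 = 24 | 5·2+2·7 = 24
Q: 3·1+3·4 = 15 | 5·1+2·5 = 15
gcd(3,3,5,2) = 1

Coefficients: [3, 3, 5, 2]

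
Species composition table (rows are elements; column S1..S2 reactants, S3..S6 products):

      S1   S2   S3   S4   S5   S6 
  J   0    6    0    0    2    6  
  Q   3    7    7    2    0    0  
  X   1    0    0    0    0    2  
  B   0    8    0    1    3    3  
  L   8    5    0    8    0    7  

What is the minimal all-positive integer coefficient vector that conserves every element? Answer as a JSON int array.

Coefficients: [2, 3, 3, 3, 6, 1]

J: 2·0+3·6 = 18 | 3·0+3·0+6·2+1·6 = 18
Q: 2·3+3·7 = 27 | 3·7+3·2+6·0+1·0 = 27
X: 2·1+3·0 = 2 | 3·0+3·0+6·0+1·2 = 2
B: 2·0+3·8 = 24 | 3·0+3·1+6·3+1·3 = 24
L: 2·8+3·5 = 31 | 3·0+3·8+6·0+1·7 = 31
gcd(2,3,3,3,6,1) = 1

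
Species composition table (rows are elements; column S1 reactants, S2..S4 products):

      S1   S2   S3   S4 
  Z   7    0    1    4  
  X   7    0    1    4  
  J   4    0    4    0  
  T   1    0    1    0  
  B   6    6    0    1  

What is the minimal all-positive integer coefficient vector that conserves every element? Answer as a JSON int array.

Z: 4·7 = 28 | 3·0+4·1+6·4 = 28
X: 4·7 = 28 | 3·0+4·1+6·4 = 28
J: 4·4 = 16 | 3·0+4·4+6·0 = 16
T: 4·1 = 4 | 3·0+4·1+6·0 = 4
B: 4·6 = 24 | 3·6+4·0+6·1 = 24
gcd(4,3,4,6) = 1

Coefficients: [4, 3, 4, 6]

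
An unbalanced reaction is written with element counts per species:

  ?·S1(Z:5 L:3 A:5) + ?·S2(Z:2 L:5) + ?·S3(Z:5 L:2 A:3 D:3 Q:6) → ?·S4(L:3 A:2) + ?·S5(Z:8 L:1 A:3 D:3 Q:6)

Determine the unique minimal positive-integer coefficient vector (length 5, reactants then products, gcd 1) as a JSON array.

Coefficients: [2, 1, 4, 5, 4]

Z: 2·5+1·2+4·5 = 32 | 5·0+4·8 = 32
L: 2·3+1·5+4·2 = 19 | 5·3+4·1 = 19
A: 2·5+1·0+4·3 = 22 | 5·2+4·3 = 22
D: 2·0+1·0+4·3 = 12 | 5·0+4·3 = 12
Q: 2·0+1·0+4·6 = 24 | 5·0+4·6 = 24
gcd(2,1,4,5,4) = 1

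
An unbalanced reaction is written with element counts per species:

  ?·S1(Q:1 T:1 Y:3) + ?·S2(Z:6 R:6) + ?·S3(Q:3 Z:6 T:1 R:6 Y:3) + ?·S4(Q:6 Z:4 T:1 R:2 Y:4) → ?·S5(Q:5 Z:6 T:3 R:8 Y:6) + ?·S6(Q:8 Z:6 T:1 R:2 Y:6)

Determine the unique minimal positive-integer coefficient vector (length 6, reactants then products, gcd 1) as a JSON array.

Q: 3·1+1·0+1·3+6·6 = 42 | 2·5+4·8 = 42
Z: 3·0+1·6+1·6+6·4 = 36 | 2·6+4·6 = 36
T: 3·1+1·0+1·1+6·1 = 10 | 2·3+4·1 = 10
R: 3·0+1·6+1·6+6·2 = 24 | 2·8+4·2 = 24
Y: 3·3+1·0+1·3+6·4 = 36 | 2·6+4·6 = 36
gcd(3,1,1,6,2,4) = 1

Coefficients: [3, 1, 1, 6, 2, 4]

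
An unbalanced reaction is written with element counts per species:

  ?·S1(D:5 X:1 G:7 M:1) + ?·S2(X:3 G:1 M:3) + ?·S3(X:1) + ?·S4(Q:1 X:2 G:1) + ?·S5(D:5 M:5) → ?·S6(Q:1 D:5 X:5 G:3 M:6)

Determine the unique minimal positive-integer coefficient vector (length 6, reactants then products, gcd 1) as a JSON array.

Q: 1·0+3·0+5·0+5·1+4·0 = 5 | 5·1 = 5
D: 1·5+3·0+5·0+5·0+4·5 = 25 | 5·5 = 25
X: 1·1+3·3+5·1+5·2+4·0 = 25 | 5·5 = 25
G: 1·7+3·1+5·0+5·1+4·0 = 15 | 5·3 = 15
M: 1·1+3·3+5·0+5·0+4·5 = 30 | 5·6 = 30
gcd(1,3,5,5,4,5) = 1

Coefficients: [1, 3, 5, 5, 4, 5]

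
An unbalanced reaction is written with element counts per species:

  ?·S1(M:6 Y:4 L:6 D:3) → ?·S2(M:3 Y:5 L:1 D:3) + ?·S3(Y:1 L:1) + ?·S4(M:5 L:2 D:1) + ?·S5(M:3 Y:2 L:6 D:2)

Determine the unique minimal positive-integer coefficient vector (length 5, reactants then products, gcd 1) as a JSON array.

Coefficients: [5, 2, 4, 3, 3]

M: 5·6 = 30 | 2·3+4·0+3·5+3·3 = 30
Y: 5·4 = 20 | 2·5+4·1+3·0+3·2 = 20
L: 5·6 = 30 | 2·1+4·1+3·2+3·6 = 30
D: 5·3 = 15 | 2·3+4·0+3·1+3·2 = 15
gcd(5,2,4,3,3) = 1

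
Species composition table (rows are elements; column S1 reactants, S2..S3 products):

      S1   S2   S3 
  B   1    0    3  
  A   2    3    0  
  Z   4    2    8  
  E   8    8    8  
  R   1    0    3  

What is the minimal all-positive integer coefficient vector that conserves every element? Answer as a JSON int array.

Coefficients: [3, 2, 1]

B: 3·1 = 3 | 2·0+1·3 = 3
A: 3·2 = 6 | 2·3+1·0 = 6
Z: 3·4 = 12 | 2·2+1·8 = 12
E: 3·8 = 24 | 2·8+1·8 = 24
R: 3·1 = 3 | 2·0+1·3 = 3
gcd(3,2,1) = 1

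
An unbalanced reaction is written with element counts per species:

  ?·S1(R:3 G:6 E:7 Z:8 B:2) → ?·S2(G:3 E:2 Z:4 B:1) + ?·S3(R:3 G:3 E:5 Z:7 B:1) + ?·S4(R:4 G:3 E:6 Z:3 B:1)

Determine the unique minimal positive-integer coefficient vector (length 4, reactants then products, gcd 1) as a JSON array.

Coefficients: [5, 6, 1, 3]

R: 5·3 = 15 | 6·0+1·3+3·4 = 15
G: 5·6 = 30 | 6·3+1·3+3·3 = 30
E: 5·7 = 35 | 6·2+1·5+3·6 = 35
Z: 5·8 = 40 | 6·4+1·7+3·3 = 40
B: 5·2 = 10 | 6·1+1·1+3·1 = 10
gcd(5,6,1,3) = 1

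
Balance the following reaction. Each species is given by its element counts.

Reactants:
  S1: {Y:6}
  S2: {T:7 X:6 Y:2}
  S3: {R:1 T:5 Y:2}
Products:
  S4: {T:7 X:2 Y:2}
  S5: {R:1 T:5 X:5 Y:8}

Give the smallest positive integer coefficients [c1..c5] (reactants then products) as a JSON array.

Coefficients: [4, 5, 4, 5, 4]

R: 4·0+5·0+4·1 = 4 | 5·0+4·1 = 4
T: 4·0+5·7+4·5 = 55 | 5·7+4·5 = 55
X: 4·0+5·6+4·0 = 30 | 5·2+4·5 = 30
Y: 4·6+5·2+4·2 = 42 | 5·2+4·8 = 42
gcd(4,5,4,5,4) = 1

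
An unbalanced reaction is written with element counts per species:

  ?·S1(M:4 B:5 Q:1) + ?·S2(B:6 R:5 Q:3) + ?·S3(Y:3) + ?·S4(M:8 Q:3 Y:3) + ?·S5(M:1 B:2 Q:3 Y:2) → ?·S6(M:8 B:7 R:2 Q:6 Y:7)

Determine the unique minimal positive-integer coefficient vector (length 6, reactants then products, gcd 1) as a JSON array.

Coefficients: [3, 2, 6, 3, 4, 5]

M: 3·4+2·0+6·0+3·8+4·1 = 40 | 5·8 = 40
B: 3·5+2·6+6·0+3·0+4·2 = 35 | 5·7 = 35
R: 3·0+2·5+6·0+3·0+4·0 = 10 | 5·2 = 10
Q: 3·1+2·3+6·0+3·3+4·3 = 30 | 5·6 = 30
Y: 3·0+2·0+6·3+3·3+4·2 = 35 | 5·7 = 35
gcd(3,2,6,3,4,5) = 1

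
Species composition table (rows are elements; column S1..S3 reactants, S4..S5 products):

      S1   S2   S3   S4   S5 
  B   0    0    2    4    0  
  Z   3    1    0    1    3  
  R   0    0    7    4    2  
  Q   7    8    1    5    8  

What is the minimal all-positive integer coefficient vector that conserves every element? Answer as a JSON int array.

Coefficients: [5, 1, 2, 1, 5]

B: 5·0+1·0+2·2 = 4 | 1·4+5·0 = 4
Z: 5·3+1·1+2·0 = 16 | 1·1+5·3 = 16
R: 5·0+1·0+2·7 = 14 | 1·4+5·2 = 14
Q: 5·7+1·8+2·1 = 45 | 1·5+5·8 = 45
gcd(5,1,2,1,5) = 1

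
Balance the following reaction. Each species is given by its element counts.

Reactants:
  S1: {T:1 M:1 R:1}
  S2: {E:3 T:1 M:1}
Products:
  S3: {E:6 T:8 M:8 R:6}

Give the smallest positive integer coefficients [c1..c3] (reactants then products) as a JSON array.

Coefficients: [6, 2, 1]

E: 6·0+2·3 = 6 | 1·6 = 6
T: 6·1+2·1 = 8 | 1·8 = 8
M: 6·1+2·1 = 8 | 1·8 = 8
R: 6·1+2·0 = 6 | 1·6 = 6
gcd(6,2,1) = 1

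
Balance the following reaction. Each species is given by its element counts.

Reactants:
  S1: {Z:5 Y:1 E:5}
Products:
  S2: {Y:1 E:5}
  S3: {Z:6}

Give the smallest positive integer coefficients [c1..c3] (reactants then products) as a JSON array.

Z: 6·5 = 30 | 6·0+5·6 = 30
Y: 6·1 = 6 | 6·1+5·0 = 6
E: 6·5 = 30 | 6·5+5·0 = 30
gcd(6,6,5) = 1

Coefficients: [6, 6, 5]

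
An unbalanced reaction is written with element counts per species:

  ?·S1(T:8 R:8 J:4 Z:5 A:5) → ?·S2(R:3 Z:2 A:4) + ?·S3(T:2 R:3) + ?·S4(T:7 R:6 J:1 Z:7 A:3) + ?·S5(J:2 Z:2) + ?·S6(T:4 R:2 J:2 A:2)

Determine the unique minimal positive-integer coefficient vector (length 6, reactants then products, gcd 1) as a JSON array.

T: 6·8 = 48 | 3·0+5·2+2·7+5·0+6·4 = 48
R: 6·8 = 48 | 3·3+5·3+2·6+5·0+6·2 = 48
J: 6·4 = 24 | 3·0+5·0+2·1+5·2+6·2 = 24
Z: 6·5 = 30 | 3·2+5·0+2·7+5·2+6·0 = 30
A: 6·5 = 30 | 3·4+5·0+2·3+5·0+6·2 = 30
gcd(6,3,5,2,5,6) = 1

Coefficients: [6, 3, 5, 2, 5, 6]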